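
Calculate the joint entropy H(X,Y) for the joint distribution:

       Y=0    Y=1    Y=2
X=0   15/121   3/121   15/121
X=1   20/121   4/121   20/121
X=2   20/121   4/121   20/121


H(X,Y) = -Σ p(x,y) log₂ p(x,y)
  p(0,0)=15/121: -0.1240 × log₂(0.1240) = 0.3734
  p(0,1)=3/121: -0.0248 × log₂(0.0248) = 0.1322
  p(0,2)=15/121: -0.1240 × log₂(0.1240) = 0.3734
  p(1,0)=20/121: -0.1653 × log₂(0.1653) = 0.4292
  p(1,1)=4/121: -0.0331 × log₂(0.0331) = 0.1626
  p(1,2)=20/121: -0.1653 × log₂(0.1653) = 0.4292
  p(2,0)=20/121: -0.1653 × log₂(0.1653) = 0.4292
  p(2,1)=4/121: -0.0331 × log₂(0.0331) = 0.1626
  p(2,2)=20/121: -0.1653 × log₂(0.1653) = 0.4292
H(X,Y) = 2.9212 bits


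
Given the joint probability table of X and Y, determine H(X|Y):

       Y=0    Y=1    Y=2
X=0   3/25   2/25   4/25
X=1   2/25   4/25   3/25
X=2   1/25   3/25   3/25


H(X|Y) = Σ_y p(y) H(X|Y=y)
  p(Y=0) = 6/25, H(X|Y=0) = 1.4591
  p(Y=1) = 9/25, H(X|Y=1) = 1.5305
  p(Y=2) = 2/5, H(X|Y=2) = 1.5710
H(X|Y) = 0.2400×1.4591 + 0.3600×1.5305 + 0.4000×1.5710 = 1.5296 bits


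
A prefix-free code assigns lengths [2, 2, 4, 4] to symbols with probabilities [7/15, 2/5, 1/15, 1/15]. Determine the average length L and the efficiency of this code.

Average length L = Σ p_i × l_i = 2.2667 bits
Entropy H = 1.5628 bits
Efficiency η = H/L × 100% = 68.95%


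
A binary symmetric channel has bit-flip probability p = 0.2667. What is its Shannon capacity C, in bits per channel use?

For BSC with error probability p:
C = 1 - H(p) where H(p) is binary entropy
H(0.2667) = -0.2667 × log₂(0.2667) - 0.7333 × log₂(0.7333)
H(p) = 0.8367
C = 1 - 0.8367 = 0.1633 bits/use


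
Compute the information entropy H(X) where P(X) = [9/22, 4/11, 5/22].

H(X) = -Σ p(x) log₂ p(x)
  -9/22 × log₂(9/22) = 0.5275
  -4/11 × log₂(4/11) = 0.5307
  -5/22 × log₂(5/22) = 0.4858
H(X) = 1.5440 bits


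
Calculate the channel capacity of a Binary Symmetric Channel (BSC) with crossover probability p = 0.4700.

For BSC with error probability p:
C = 1 - H(p) where H(p) is binary entropy
H(0.4700) = -0.4700 × log₂(0.4700) - 0.5300 × log₂(0.5300)
H(p) = 0.9974
C = 1 - 0.9974 = 0.0026 bits/use


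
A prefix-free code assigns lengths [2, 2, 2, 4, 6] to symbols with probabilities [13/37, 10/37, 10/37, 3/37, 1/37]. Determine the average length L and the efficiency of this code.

Average length L = Σ p_i × l_i = 2.2703 bits
Entropy H = 1.9852 bits
Efficiency η = H/L × 100% = 87.44%


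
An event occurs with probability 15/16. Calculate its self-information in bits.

Information content I(x) = -log₂(p(x))
I = -log₂(15/16) = -log₂(0.9375)
I = 0.0931 bits


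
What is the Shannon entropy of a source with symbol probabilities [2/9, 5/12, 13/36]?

H(X) = -Σ p(x) log₂ p(x)
  -2/9 × log₂(2/9) = 0.4822
  -5/12 × log₂(5/12) = 0.5263
  -13/36 × log₂(13/36) = 0.5306
H(X) = 1.5391 bits


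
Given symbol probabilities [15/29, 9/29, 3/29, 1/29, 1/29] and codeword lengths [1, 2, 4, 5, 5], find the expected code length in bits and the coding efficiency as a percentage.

Average length L = Σ p_i × l_i = 1.8966 bits
Entropy H = 1.6894 bits
Efficiency η = H/L × 100% = 89.08%


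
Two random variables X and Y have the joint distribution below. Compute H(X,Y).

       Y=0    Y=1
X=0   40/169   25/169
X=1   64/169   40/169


H(X,Y) = -Σ p(x,y) log₂ p(x,y)
  p(0,0)=40/169: -0.2367 × log₂(0.2367) = 0.4921
  p(0,1)=25/169: -0.1479 × log₂(0.1479) = 0.4078
  p(1,0)=64/169: -0.3787 × log₂(0.3787) = 0.5305
  p(1,1)=40/169: -0.2367 × log₂(0.2367) = 0.4921
H(X,Y) = 1.9225 bits


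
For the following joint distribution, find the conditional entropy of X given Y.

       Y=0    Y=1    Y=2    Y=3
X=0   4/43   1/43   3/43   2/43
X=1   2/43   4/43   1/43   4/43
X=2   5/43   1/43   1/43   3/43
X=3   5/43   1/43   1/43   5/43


H(X|Y) = Σ_y p(y) H(X|Y=y)
  p(Y=0) = 16/43, H(X|Y=0) = 1.9238
  p(Y=1) = 7/43, H(X|Y=1) = 1.6645
  p(Y=2) = 6/43, H(X|Y=2) = 1.7925
  p(Y=3) = 14/43, H(X|Y=3) = 1.9242
H(X|Y) = 0.3721×1.9238 + 0.1628×1.6645 + 0.1395×1.7925 + 0.3256×1.9242 = 1.8634 bits


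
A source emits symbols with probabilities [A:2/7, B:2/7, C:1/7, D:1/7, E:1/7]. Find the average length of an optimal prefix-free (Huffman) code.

Huffman tree construction:
Combine smallest probabilities repeatedly
Resulting codes:
  A: 01 (length 2)
  B: 10 (length 2)
  C: 110 (length 3)
  D: 111 (length 3)
  E: 00 (length 2)
Average length = Σ p(s) × length(s) = 2.2857 bits


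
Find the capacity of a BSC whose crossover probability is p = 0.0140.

For BSC with error probability p:
C = 1 - H(p) where H(p) is binary entropy
H(0.0140) = -0.0140 × log₂(0.0140) - 0.9860 × log₂(0.9860)
H(p) = 0.1063
C = 1 - 0.1063 = 0.8937 bits/use


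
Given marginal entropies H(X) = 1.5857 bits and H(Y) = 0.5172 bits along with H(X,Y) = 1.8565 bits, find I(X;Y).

I(X;Y) = H(X) + H(Y) - H(X,Y)
I(X;Y) = 1.5857 + 0.5172 - 1.8565 = 0.2464 bits


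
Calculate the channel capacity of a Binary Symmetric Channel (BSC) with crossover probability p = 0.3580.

For BSC with error probability p:
C = 1 - H(p) where H(p) is binary entropy
H(0.3580) = -0.3580 × log₂(0.3580) - 0.6420 × log₂(0.6420)
H(p) = 0.9410
C = 1 - 0.9410 = 0.0590 bits/use


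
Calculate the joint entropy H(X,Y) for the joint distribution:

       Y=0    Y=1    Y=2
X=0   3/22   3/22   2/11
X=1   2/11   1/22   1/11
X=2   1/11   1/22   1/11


H(X,Y) = -Σ p(x,y) log₂ p(x,y)
  p(0,0)=3/22: -0.1364 × log₂(0.1364) = 0.3920
  p(0,1)=3/22: -0.1364 × log₂(0.1364) = 0.3920
  p(0,2)=2/11: -0.1818 × log₂(0.1818) = 0.4472
  p(1,0)=2/11: -0.1818 × log₂(0.1818) = 0.4472
  p(1,1)=1/22: -0.0455 × log₂(0.0455) = 0.2027
  p(1,2)=1/11: -0.0909 × log₂(0.0909) = 0.3145
  p(2,0)=1/11: -0.0909 × log₂(0.0909) = 0.3145
  p(2,1)=1/22: -0.0455 × log₂(0.0455) = 0.2027
  p(2,2)=1/11: -0.0909 × log₂(0.0909) = 0.3145
H(X,Y) = 3.0272 bits


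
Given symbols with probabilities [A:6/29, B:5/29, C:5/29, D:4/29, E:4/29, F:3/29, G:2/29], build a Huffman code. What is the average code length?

Huffman tree construction:
Combine smallest probabilities repeatedly
Resulting codes:
  A: 01 (length 2)
  B: 110 (length 3)
  C: 111 (length 3)
  D: 100 (length 3)
  E: 101 (length 3)
  F: 001 (length 3)
  G: 000 (length 3)
Average length = Σ p(s) × length(s) = 2.7931 bits


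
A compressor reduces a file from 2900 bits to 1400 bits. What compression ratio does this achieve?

Compression ratio = Original / Compressed
= 2900 / 1400 = 2.07:1


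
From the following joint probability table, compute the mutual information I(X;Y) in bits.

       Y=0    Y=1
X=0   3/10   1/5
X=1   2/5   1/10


H(X) = 1.0000, H(Y) = 0.8813, H(X,Y) = 1.8464
I(X;Y) = H(X) + H(Y) - H(X,Y) = 0.0349 bits


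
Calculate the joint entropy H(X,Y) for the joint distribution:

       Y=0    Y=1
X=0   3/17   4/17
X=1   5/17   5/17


H(X,Y) = -Σ p(x,y) log₂ p(x,y)
  p(0,0)=3/17: -0.1765 × log₂(0.1765) = 0.4416
  p(0,1)=4/17: -0.2353 × log₂(0.2353) = 0.4912
  p(1,0)=5/17: -0.2941 × log₂(0.2941) = 0.5193
  p(1,1)=5/17: -0.2941 × log₂(0.2941) = 0.5193
H(X,Y) = 1.9713 bits


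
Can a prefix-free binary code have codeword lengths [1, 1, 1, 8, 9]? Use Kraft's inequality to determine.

Kraft inequality: Σ 2^(-l_i) ≤ 1 for prefix-free code
Calculating: 2^(-1) + 2^(-1) + 2^(-1) + 2^(-8) + 2^(-9)
= 0.5 + 0.5 + 0.5 + 0.00390625 + 0.001953125
= 1.5059
Since 1.5059 > 1, prefix-free code does not exist


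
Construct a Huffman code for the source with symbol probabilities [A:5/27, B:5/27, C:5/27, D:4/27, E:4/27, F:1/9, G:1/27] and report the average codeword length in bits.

Huffman tree construction:
Combine smallest probabilities repeatedly
Resulting codes:
  A: 111 (length 3)
  B: 00 (length 2)
  C: 01 (length 2)
  D: 100 (length 3)
  E: 101 (length 3)
  F: 1101 (length 4)
  G: 1100 (length 4)
Average length = Σ p(s) × length(s) = 2.7778 bits


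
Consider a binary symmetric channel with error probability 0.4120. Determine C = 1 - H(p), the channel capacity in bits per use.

For BSC with error probability p:
C = 1 - H(p) where H(p) is binary entropy
H(0.4120) = -0.4120 × log₂(0.4120) - 0.5880 × log₂(0.5880)
H(p) = 0.9775
C = 1 - 0.9775 = 0.0225 bits/use


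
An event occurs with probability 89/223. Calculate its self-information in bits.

Information content I(x) = -log₂(p(x))
I = -log₂(89/223) = -log₂(0.3991)
I = 1.3252 bits


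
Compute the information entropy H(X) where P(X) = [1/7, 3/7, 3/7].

H(X) = -Σ p(x) log₂ p(x)
  -1/7 × log₂(1/7) = 0.4011
  -3/7 × log₂(3/7) = 0.5239
  -3/7 × log₂(3/7) = 0.5239
H(X) = 1.4488 bits


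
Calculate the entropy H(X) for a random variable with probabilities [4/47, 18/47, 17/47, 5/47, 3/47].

H(X) = -Σ p(x) log₂ p(x)
  -4/47 × log₂(4/47) = 0.3025
  -18/47 × log₂(18/47) = 0.5303
  -17/47 × log₂(17/47) = 0.5307
  -5/47 × log₂(5/47) = 0.3439
  -3/47 × log₂(3/47) = 0.2534
H(X) = 1.9608 bits


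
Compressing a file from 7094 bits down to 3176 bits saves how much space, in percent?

Space savings = (1 - Compressed/Original) × 100%
= (1 - 3176/7094) × 100%
= 55.23%


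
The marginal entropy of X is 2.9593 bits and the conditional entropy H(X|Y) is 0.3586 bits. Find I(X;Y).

I(X;Y) = H(X) - H(X|Y)
I(X;Y) = 2.9593 - 0.3586 = 2.6007 bits


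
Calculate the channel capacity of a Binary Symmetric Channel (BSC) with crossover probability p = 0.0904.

For BSC with error probability p:
C = 1 - H(p) where H(p) is binary entropy
H(0.0904) = -0.0904 × log₂(0.0904) - 0.9096 × log₂(0.9096)
H(p) = 0.4378
C = 1 - 0.4378 = 0.5622 bits/use


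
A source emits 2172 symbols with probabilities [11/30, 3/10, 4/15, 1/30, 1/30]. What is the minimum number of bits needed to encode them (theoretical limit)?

Entropy H = 1.8875 bits/symbol
Minimum bits = H × n = 1.8875 × 2172
= 4099.55 bits


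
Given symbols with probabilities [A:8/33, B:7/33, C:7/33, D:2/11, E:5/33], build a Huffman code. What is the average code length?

Huffman tree construction:
Combine smallest probabilities repeatedly
Resulting codes:
  A: 10 (length 2)
  B: 00 (length 2)
  C: 01 (length 2)
  D: 111 (length 3)
  E: 110 (length 3)
Average length = Σ p(s) × length(s) = 2.3333 bits


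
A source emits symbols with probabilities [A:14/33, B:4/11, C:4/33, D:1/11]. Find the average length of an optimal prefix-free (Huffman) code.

Huffman tree construction:
Combine smallest probabilities repeatedly
Resulting codes:
  A: 0 (length 1)
  B: 11 (length 2)
  C: 101 (length 3)
  D: 100 (length 3)
Average length = Σ p(s) × length(s) = 1.7879 bits


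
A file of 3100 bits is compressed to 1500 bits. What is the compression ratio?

Compression ratio = Original / Compressed
= 3100 / 1500 = 2.07:1


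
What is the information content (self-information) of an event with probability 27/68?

Information content I(x) = -log₂(p(x))
I = -log₂(27/68) = -log₂(0.3971)
I = 1.3326 bits


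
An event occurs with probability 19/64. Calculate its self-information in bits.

Information content I(x) = -log₂(p(x))
I = -log₂(19/64) = -log₂(0.2969)
I = 1.7521 bits


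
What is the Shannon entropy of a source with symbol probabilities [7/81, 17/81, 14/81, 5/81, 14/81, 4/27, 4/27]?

H(X) = -Σ p(x) log₂ p(x)
  -7/81 × log₂(7/81) = 0.3053
  -17/81 × log₂(17/81) = 0.4727
  -14/81 × log₂(14/81) = 0.4377
  -5/81 × log₂(5/81) = 0.2480
  -14/81 × log₂(14/81) = 0.4377
  -4/27 × log₂(4/27) = 0.4081
  -4/27 × log₂(4/27) = 0.4081
H(X) = 2.7177 bits


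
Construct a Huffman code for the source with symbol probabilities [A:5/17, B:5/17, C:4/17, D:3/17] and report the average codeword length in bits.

Huffman tree construction:
Combine smallest probabilities repeatedly
Resulting codes:
  A: 10 (length 2)
  B: 11 (length 2)
  C: 01 (length 2)
  D: 00 (length 2)
Average length = Σ p(s) × length(s) = 2.0000 bits


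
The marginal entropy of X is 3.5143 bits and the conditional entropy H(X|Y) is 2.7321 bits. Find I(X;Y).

I(X;Y) = H(X) - H(X|Y)
I(X;Y) = 3.5143 - 2.7321 = 0.7822 bits


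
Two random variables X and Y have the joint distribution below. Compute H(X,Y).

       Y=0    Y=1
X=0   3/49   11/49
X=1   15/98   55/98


H(X,Y) = -Σ p(x,y) log₂ p(x,y)
  p(0,0)=3/49: -0.0612 × log₂(0.0612) = 0.2467
  p(0,1)=11/49: -0.2245 × log₂(0.2245) = 0.4838
  p(1,0)=15/98: -0.1531 × log₂(0.1531) = 0.4145
  p(1,1)=55/98: -0.5612 × log₂(0.5612) = 0.4677
H(X,Y) = 1.6127 bits


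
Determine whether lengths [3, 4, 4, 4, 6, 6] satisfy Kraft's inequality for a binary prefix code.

Kraft inequality: Σ 2^(-l_i) ≤ 1 for prefix-free code
Calculating: 2^(-3) + 2^(-4) + 2^(-4) + 2^(-4) + 2^(-6) + 2^(-6)
= 0.125 + 0.0625 + 0.0625 + 0.0625 + 0.015625 + 0.015625
= 0.3438
Since 0.3438 ≤ 1, prefix-free code exists


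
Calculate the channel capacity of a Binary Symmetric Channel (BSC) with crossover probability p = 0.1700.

For BSC with error probability p:
C = 1 - H(p) where H(p) is binary entropy
H(0.1700) = -0.1700 × log₂(0.1700) - 0.8300 × log₂(0.8300)
H(p) = 0.6577
C = 1 - 0.6577 = 0.3423 bits/use


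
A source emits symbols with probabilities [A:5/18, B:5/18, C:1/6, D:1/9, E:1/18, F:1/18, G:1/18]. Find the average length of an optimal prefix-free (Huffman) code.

Huffman tree construction:
Combine smallest probabilities repeatedly
Resulting codes:
  A: 01 (length 2)
  B: 10 (length 2)
  C: 111 (length 3)
  D: 001 (length 3)
  E: 1100 (length 4)
  F: 1101 (length 4)
  G: 000 (length 3)
Average length = Σ p(s) × length(s) = 2.5556 bits


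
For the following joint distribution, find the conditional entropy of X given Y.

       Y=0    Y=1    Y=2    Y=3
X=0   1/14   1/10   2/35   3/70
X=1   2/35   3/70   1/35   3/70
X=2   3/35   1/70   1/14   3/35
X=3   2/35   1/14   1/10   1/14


H(X|Y) = Σ_y p(y) H(X|Y=y)
  p(Y=0) = 19/70, H(X|Y=0) = 1.9785
  p(Y=1) = 8/35, H(X|Y=1) = 1.7490
  p(Y=2) = 9/35, H(X|Y=2) = 1.8776
  p(Y=3) = 17/70, H(X|Y=3) = 1.9328
H(X|Y) = 0.2714×1.9785 + 0.2286×1.7490 + 0.2571×1.8776 + 0.2429×1.9328 = 1.8890 bits


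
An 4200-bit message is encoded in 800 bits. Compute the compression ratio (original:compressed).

Compression ratio = Original / Compressed
= 4200 / 800 = 5.25:1


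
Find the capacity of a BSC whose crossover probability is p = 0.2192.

For BSC with error probability p:
C = 1 - H(p) where H(p) is binary entropy
H(0.2192) = -0.2192 × log₂(0.2192) - 0.7808 × log₂(0.7808)
H(p) = 0.7587
C = 1 - 0.7587 = 0.2413 bits/use


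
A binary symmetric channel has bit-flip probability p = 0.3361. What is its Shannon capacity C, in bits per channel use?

For BSC with error probability p:
C = 1 - H(p) where H(p) is binary entropy
H(0.3361) = -0.3361 × log₂(0.3361) - 0.6639 × log₂(0.6639)
H(p) = 0.9210
C = 1 - 0.9210 = 0.0790 bits/use


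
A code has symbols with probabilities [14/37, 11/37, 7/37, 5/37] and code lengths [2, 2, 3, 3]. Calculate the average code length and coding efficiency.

Average length L = Σ p_i × l_i = 2.3243 bits
Entropy H = 1.8955 bits
Efficiency η = H/L × 100% = 81.55%


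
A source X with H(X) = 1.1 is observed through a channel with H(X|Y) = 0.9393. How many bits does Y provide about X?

I(X;Y) = H(X) - H(X|Y)
I(X;Y) = 1.1 - 0.9393 = 0.1607 bits


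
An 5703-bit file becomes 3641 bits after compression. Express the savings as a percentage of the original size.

Space savings = (1 - Compressed/Original) × 100%
= (1 - 3641/5703) × 100%
= 36.16%


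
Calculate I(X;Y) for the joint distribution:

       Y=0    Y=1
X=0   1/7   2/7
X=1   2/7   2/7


H(X) = 0.9852, H(Y) = 0.9852, H(X,Y) = 1.9502
I(X;Y) = H(X) + H(Y) - H(X,Y) = 0.0202 bits


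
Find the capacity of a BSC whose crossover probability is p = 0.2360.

For BSC with error probability p:
C = 1 - H(p) where H(p) is binary entropy
H(0.2360) = -0.2360 × log₂(0.2360) - 0.7640 × log₂(0.7640)
H(p) = 0.7883
C = 1 - 0.7883 = 0.2117 bits/use


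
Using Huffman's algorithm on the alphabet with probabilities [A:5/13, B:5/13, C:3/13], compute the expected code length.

Huffman tree construction:
Combine smallest probabilities repeatedly
Resulting codes:
  A: 11 (length 2)
  B: 0 (length 1)
  C: 10 (length 2)
Average length = Σ p(s) × length(s) = 1.6154 bits


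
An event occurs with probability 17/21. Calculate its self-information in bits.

Information content I(x) = -log₂(p(x))
I = -log₂(17/21) = -log₂(0.8095)
I = 0.3049 bits


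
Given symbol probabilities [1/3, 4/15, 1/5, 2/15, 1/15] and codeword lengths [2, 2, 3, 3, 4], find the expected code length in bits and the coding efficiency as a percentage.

Average length L = Σ p_i × l_i = 2.4667 bits
Entropy H = 2.1493 bits
Efficiency η = H/L × 100% = 87.13%


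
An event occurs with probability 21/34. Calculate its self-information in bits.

Information content I(x) = -log₂(p(x))
I = -log₂(21/34) = -log₂(0.6176)
I = 0.6951 bits


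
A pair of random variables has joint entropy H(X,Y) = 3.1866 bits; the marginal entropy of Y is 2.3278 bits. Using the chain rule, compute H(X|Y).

Chain rule: H(X,Y) = H(X|Y) + H(Y)
H(X|Y) = H(X,Y) - H(Y) = 3.1866 - 2.3278 = 0.8588 bits


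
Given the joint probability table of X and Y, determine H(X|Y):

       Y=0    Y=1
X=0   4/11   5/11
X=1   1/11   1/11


H(X|Y) = Σ_y p(y) H(X|Y=y)
  p(Y=0) = 5/11, H(X|Y=0) = 0.7219
  p(Y=1) = 6/11, H(X|Y=1) = 0.6500
H(X|Y) = 0.4545×0.7219 + 0.5455×0.6500 = 0.6827 bits


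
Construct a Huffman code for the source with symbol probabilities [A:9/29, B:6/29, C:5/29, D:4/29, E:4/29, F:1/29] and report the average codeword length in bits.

Huffman tree construction:
Combine smallest probabilities repeatedly
Resulting codes:
  A: 10 (length 2)
  B: 01 (length 2)
  C: 111 (length 3)
  D: 001 (length 3)
  E: 110 (length 3)
  F: 000 (length 3)
Average length = Σ p(s) × length(s) = 2.4828 bits


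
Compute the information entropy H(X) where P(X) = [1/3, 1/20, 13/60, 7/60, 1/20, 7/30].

H(X) = -Σ p(x) log₂ p(x)
  -1/3 × log₂(1/3) = 0.5283
  -1/20 × log₂(1/20) = 0.2161
  -13/60 × log₂(13/60) = 0.4781
  -7/60 × log₂(7/60) = 0.3616
  -1/20 × log₂(1/20) = 0.2161
  -7/30 × log₂(7/30) = 0.4899
H(X) = 2.2901 bits


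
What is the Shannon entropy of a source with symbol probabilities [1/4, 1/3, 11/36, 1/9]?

H(X) = -Σ p(x) log₂ p(x)
  -1/4 × log₂(1/4) = 0.5000
  -1/3 × log₂(1/3) = 0.5283
  -11/36 × log₂(11/36) = 0.5227
  -1/9 × log₂(1/9) = 0.3522
H(X) = 1.9032 bits


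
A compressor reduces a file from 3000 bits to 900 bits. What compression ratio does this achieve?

Compression ratio = Original / Compressed
= 3000 / 900 = 3.33:1


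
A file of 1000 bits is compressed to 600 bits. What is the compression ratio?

Compression ratio = Original / Compressed
= 1000 / 600 = 1.67:1


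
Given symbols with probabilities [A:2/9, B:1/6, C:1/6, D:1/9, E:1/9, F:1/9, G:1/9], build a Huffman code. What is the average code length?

Huffman tree construction:
Combine smallest probabilities repeatedly
Resulting codes:
  A: 00 (length 2)
  B: 110 (length 3)
  C: 111 (length 3)
  D: 010 (length 3)
  E: 011 (length 3)
  F: 100 (length 3)
  G: 101 (length 3)
Average length = Σ p(s) × length(s) = 2.7778 bits


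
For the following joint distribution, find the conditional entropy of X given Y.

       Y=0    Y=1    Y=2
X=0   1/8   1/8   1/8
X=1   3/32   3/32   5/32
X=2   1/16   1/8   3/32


H(X|Y) = Σ_y p(y) H(X|Y=y)
  p(Y=0) = 9/32, H(X|Y=0) = 1.5305
  p(Y=1) = 11/32, H(X|Y=1) = 1.5726
  p(Y=2) = 3/8, H(X|Y=2) = 1.5546
H(X|Y) = 0.2812×1.5305 + 0.3438×1.5726 + 0.3750×1.5546 = 1.5540 bits


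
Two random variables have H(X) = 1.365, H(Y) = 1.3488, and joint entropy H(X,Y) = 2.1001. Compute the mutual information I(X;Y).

I(X;Y) = H(X) + H(Y) - H(X,Y)
I(X;Y) = 1.365 + 1.3488 - 2.1001 = 0.6137 bits


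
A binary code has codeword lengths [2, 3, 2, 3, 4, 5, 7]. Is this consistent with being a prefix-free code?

Kraft inequality: Σ 2^(-l_i) ≤ 1 for prefix-free code
Calculating: 2^(-2) + 2^(-3) + 2^(-2) + 2^(-3) + 2^(-4) + 2^(-5) + 2^(-7)
= 0.25 + 0.125 + 0.25 + 0.125 + 0.0625 + 0.03125 + 0.0078125
= 0.8516
Since 0.8516 ≤ 1, prefix-free code exists


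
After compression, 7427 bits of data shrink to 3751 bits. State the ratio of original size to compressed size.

Compression ratio = Original / Compressed
= 7427 / 3751 = 1.98:1


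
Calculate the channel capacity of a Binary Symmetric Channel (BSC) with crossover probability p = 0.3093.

For BSC with error probability p:
C = 1 - H(p) where H(p) is binary entropy
H(0.3093) = -0.3093 × log₂(0.3093) - 0.6907 × log₂(0.6907)
H(p) = 0.8924
C = 1 - 0.8924 = 0.1076 bits/use


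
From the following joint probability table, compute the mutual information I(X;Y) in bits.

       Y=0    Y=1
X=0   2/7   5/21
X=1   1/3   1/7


H(X) = 0.9984, H(Y) = 0.9587, H(X,Y) = 1.9387
I(X;Y) = H(X) + H(Y) - H(X,Y) = 0.0184 bits


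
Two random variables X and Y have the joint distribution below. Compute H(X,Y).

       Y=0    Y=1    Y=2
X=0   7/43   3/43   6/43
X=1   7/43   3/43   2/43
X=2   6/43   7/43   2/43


H(X,Y) = -Σ p(x,y) log₂ p(x,y)
  p(0,0)=7/43: -0.1628 × log₂(0.1628) = 0.4263
  p(0,1)=3/43: -0.0698 × log₂(0.0698) = 0.2680
  p(0,2)=6/43: -0.1395 × log₂(0.1395) = 0.3965
  p(1,0)=7/43: -0.1628 × log₂(0.1628) = 0.4263
  p(1,1)=3/43: -0.0698 × log₂(0.0698) = 0.2680
  p(1,2)=2/43: -0.0465 × log₂(0.0465) = 0.2059
  p(2,0)=6/43: -0.1395 × log₂(0.1395) = 0.3965
  p(2,1)=7/43: -0.1628 × log₂(0.1628) = 0.4263
  p(2,2)=2/43: -0.0465 × log₂(0.0465) = 0.2059
H(X,Y) = 3.0197 bits


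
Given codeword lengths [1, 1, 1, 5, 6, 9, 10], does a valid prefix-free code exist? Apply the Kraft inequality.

Kraft inequality: Σ 2^(-l_i) ≤ 1 for prefix-free code
Calculating: 2^(-1) + 2^(-1) + 2^(-1) + 2^(-5) + 2^(-6) + 2^(-9) + 2^(-10)
= 0.5 + 0.5 + 0.5 + 0.03125 + 0.015625 + 0.001953125 + 0.0009765625
= 1.5498
Since 1.5498 > 1, prefix-free code does not exist


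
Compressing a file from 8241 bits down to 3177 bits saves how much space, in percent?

Space savings = (1 - Compressed/Original) × 100%
= (1 - 3177/8241) × 100%
= 61.45%


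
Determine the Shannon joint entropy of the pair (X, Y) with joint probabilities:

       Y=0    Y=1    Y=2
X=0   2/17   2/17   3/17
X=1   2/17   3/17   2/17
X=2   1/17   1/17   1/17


H(X,Y) = -Σ p(x,y) log₂ p(x,y)
  p(0,0)=2/17: -0.1176 × log₂(0.1176) = 0.3632
  p(0,1)=2/17: -0.1176 × log₂(0.1176) = 0.3632
  p(0,2)=3/17: -0.1765 × log₂(0.1765) = 0.4416
  p(1,0)=2/17: -0.1176 × log₂(0.1176) = 0.3632
  p(1,1)=3/17: -0.1765 × log₂(0.1765) = 0.4416
  p(1,2)=2/17: -0.1176 × log₂(0.1176) = 0.3632
  p(2,0)=1/17: -0.0588 × log₂(0.0588) = 0.2404
  p(2,1)=1/17: -0.0588 × log₂(0.0588) = 0.2404
  p(2,2)=1/17: -0.0588 × log₂(0.0588) = 0.2404
H(X,Y) = 3.0575 bits


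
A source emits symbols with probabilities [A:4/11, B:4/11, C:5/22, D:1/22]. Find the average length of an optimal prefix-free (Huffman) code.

Huffman tree construction:
Combine smallest probabilities repeatedly
Resulting codes:
  A: 11 (length 2)
  B: 0 (length 1)
  C: 101 (length 3)
  D: 100 (length 3)
Average length = Σ p(s) × length(s) = 1.9091 bits


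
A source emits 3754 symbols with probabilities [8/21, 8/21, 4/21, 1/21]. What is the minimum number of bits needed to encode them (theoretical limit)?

Entropy H = 1.7257 bits/symbol
Minimum bits = H × n = 1.7257 × 3754
= 6478.09 bits


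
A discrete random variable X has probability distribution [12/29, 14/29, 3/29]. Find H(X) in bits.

H(X) = -Σ p(x) log₂ p(x)
  -12/29 × log₂(12/29) = 0.5268
  -14/29 × log₂(14/29) = 0.5072
  -3/29 × log₂(3/29) = 0.3386
H(X) = 1.3726 bits


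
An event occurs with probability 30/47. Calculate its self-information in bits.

Information content I(x) = -log₂(p(x))
I = -log₂(30/47) = -log₂(0.6383)
I = 0.6477 bits


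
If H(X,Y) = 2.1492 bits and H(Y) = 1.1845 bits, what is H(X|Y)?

Chain rule: H(X,Y) = H(X|Y) + H(Y)
H(X|Y) = H(X,Y) - H(Y) = 2.1492 - 1.1845 = 0.9647 bits


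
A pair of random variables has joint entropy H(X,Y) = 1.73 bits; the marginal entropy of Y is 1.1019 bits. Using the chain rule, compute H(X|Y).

Chain rule: H(X,Y) = H(X|Y) + H(Y)
H(X|Y) = H(X,Y) - H(Y) = 1.73 - 1.1019 = 0.6281 bits


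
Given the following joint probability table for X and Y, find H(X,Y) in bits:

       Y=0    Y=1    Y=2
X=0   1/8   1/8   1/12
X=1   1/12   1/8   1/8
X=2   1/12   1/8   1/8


H(X,Y) = -Σ p(x,y) log₂ p(x,y)
  p(0,0)=1/8: -0.1250 × log₂(0.1250) = 0.3750
  p(0,1)=1/8: -0.1250 × log₂(0.1250) = 0.3750
  p(0,2)=1/12: -0.0833 × log₂(0.0833) = 0.2987
  p(1,0)=1/12: -0.0833 × log₂(0.0833) = 0.2987
  p(1,1)=1/8: -0.1250 × log₂(0.1250) = 0.3750
  p(1,2)=1/8: -0.1250 × log₂(0.1250) = 0.3750
  p(2,0)=1/12: -0.0833 × log₂(0.0833) = 0.2987
  p(2,1)=1/8: -0.1250 × log₂(0.1250) = 0.3750
  p(2,2)=1/8: -0.1250 × log₂(0.1250) = 0.3750
H(X,Y) = 3.1462 bits


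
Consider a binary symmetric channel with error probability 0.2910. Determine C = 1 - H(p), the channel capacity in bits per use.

For BSC with error probability p:
C = 1 - H(p) where H(p) is binary entropy
H(0.2910) = -0.2910 × log₂(0.2910) - 0.7090 × log₂(0.7090)
H(p) = 0.8700
C = 1 - 0.8700 = 0.1300 bits/use


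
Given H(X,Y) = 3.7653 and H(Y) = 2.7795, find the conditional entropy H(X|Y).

Chain rule: H(X,Y) = H(X|Y) + H(Y)
H(X|Y) = H(X,Y) - H(Y) = 3.7653 - 2.7795 = 0.9858 bits


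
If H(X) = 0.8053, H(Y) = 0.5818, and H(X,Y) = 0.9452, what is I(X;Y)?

I(X;Y) = H(X) + H(Y) - H(X,Y)
I(X;Y) = 0.8053 + 0.5818 - 0.9452 = 0.4419 bits


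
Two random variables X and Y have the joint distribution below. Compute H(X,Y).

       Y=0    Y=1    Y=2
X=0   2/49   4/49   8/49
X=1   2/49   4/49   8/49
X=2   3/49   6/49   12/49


H(X,Y) = -Σ p(x,y) log₂ p(x,y)
  p(0,0)=2/49: -0.0408 × log₂(0.0408) = 0.1884
  p(0,1)=4/49: -0.0816 × log₂(0.0816) = 0.2951
  p(0,2)=8/49: -0.1633 × log₂(0.1633) = 0.4269
  p(1,0)=2/49: -0.0408 × log₂(0.0408) = 0.1884
  p(1,1)=4/49: -0.0816 × log₂(0.0816) = 0.2951
  p(1,2)=8/49: -0.1633 × log₂(0.1633) = 0.4269
  p(2,0)=3/49: -0.0612 × log₂(0.0612) = 0.2467
  p(2,1)=6/49: -0.1224 × log₂(0.1224) = 0.3710
  p(2,2)=12/49: -0.2449 × log₂(0.2449) = 0.4971
H(X,Y) = 2.9354 bits


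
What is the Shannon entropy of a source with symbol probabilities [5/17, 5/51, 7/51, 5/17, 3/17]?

H(X) = -Σ p(x) log₂ p(x)
  -5/17 × log₂(5/17) = 0.5193
  -5/51 × log₂(5/51) = 0.3285
  -7/51 × log₂(7/51) = 0.3932
  -5/17 × log₂(5/17) = 0.5193
  -3/17 × log₂(3/17) = 0.4416
H(X) = 2.2019 bits


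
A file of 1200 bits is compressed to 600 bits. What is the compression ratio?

Compression ratio = Original / Compressed
= 1200 / 600 = 2.00:1


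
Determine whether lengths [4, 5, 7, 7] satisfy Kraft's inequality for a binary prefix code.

Kraft inequality: Σ 2^(-l_i) ≤ 1 for prefix-free code
Calculating: 2^(-4) + 2^(-5) + 2^(-7) + 2^(-7)
= 0.0625 + 0.03125 + 0.0078125 + 0.0078125
= 0.1094
Since 0.1094 ≤ 1, prefix-free code exists


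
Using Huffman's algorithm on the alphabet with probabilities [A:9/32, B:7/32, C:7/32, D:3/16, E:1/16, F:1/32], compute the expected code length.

Huffman tree construction:
Combine smallest probabilities repeatedly
Resulting codes:
  A: 10 (length 2)
  B: 00 (length 2)
  C: 01 (length 2)
  D: 111 (length 3)
  E: 1101 (length 4)
  F: 1100 (length 4)
Average length = Σ p(s) × length(s) = 2.3750 bits


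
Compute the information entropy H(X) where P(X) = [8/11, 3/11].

H(X) = -Σ p(x) log₂ p(x)
  -8/11 × log₂(8/11) = 0.3341
  -3/11 × log₂(3/11) = 0.5112
H(X) = 0.8454 bits


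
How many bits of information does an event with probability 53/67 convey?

Information content I(x) = -log₂(p(x))
I = -log₂(53/67) = -log₂(0.7910)
I = 0.3382 bits


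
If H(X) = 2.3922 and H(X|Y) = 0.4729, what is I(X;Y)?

I(X;Y) = H(X) - H(X|Y)
I(X;Y) = 2.3922 - 0.4729 = 1.9193 bits


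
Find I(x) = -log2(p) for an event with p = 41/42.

Information content I(x) = -log₂(p(x))
I = -log₂(41/42) = -log₂(0.9762)
I = 0.0348 bits


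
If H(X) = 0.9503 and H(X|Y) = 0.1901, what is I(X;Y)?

I(X;Y) = H(X) - H(X|Y)
I(X;Y) = 0.9503 - 0.1901 = 0.7602 bits


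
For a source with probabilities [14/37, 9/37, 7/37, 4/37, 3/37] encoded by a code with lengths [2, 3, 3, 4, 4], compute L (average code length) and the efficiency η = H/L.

Average length L = Σ p_i × l_i = 2.8108 bits
Entropy H = 2.1219 bits
Efficiency η = H/L × 100% = 75.49%


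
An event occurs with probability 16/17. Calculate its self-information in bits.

Information content I(x) = -log₂(p(x))
I = -log₂(16/17) = -log₂(0.9412)
I = 0.0875 bits


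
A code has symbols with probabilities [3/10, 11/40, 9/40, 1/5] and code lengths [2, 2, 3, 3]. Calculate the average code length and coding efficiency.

Average length L = Σ p_i × l_i = 2.4250 bits
Entropy H = 1.9819 bits
Efficiency η = H/L × 100% = 81.73%


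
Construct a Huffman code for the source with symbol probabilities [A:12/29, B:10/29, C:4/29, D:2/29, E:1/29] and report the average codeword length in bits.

Huffman tree construction:
Combine smallest probabilities repeatedly
Resulting codes:
  A: 0 (length 1)
  B: 11 (length 2)
  C: 101 (length 3)
  D: 1001 (length 4)
  E: 1000 (length 4)
Average length = Σ p(s) × length(s) = 1.9310 bits


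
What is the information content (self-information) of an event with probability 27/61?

Information content I(x) = -log₂(p(x))
I = -log₂(27/61) = -log₂(0.4426)
I = 1.1758 bits


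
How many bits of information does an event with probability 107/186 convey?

Information content I(x) = -log₂(p(x))
I = -log₂(107/186) = -log₂(0.5753)
I = 0.7977 bits


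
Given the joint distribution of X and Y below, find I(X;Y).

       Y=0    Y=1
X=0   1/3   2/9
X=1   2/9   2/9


H(X) = 0.9911, H(Y) = 0.9911, H(X,Y) = 1.9749
I(X;Y) = H(X) + H(Y) - H(X,Y) = 0.0072 bits


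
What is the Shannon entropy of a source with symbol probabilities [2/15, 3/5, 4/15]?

H(X) = -Σ p(x) log₂ p(x)
  -2/15 × log₂(2/15) = 0.3876
  -3/5 × log₂(3/5) = 0.4422
  -4/15 × log₂(4/15) = 0.5085
H(X) = 1.3383 bits


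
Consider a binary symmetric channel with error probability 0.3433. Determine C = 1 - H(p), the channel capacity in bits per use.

For BSC with error probability p:
C = 1 - H(p) where H(p) is binary entropy
H(0.3433) = -0.3433 × log₂(0.3433) - 0.6567 × log₂(0.6567)
H(p) = 0.9279
C = 1 - 0.9279 = 0.0721 bits/use


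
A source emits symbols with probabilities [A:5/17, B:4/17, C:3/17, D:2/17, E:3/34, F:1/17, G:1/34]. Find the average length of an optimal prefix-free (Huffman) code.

Huffman tree construction:
Combine smallest probabilities repeatedly
Resulting codes:
  A: 10 (length 2)
  B: 01 (length 2)
  C: 111 (length 3)
  D: 110 (length 3)
  E: 000 (length 3)
  F: 0011 (length 4)
  G: 0010 (length 4)
Average length = Σ p(s) × length(s) = 2.5588 bits


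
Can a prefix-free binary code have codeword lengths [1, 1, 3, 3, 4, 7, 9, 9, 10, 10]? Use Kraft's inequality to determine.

Kraft inequality: Σ 2^(-l_i) ≤ 1 for prefix-free code
Calculating: 2^(-1) + 2^(-1) + 2^(-3) + 2^(-3) + 2^(-4) + 2^(-7) + 2^(-9) + 2^(-9) + 2^(-10) + 2^(-10)
= 0.5 + 0.5 + 0.125 + 0.125 + 0.0625 + 0.0078125 + 0.001953125 + 0.001953125 + 0.0009765625 + 0.0009765625
= 1.3262
Since 1.3262 > 1, prefix-free code does not exist


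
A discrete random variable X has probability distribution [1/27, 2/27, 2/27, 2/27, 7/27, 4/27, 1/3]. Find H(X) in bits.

H(X) = -Σ p(x) log₂ p(x)
  -1/27 × log₂(1/27) = 0.1761
  -2/27 × log₂(2/27) = 0.2781
  -2/27 × log₂(2/27) = 0.2781
  -2/27 × log₂(2/27) = 0.2781
  -7/27 × log₂(7/27) = 0.5049
  -4/27 × log₂(4/27) = 0.4081
  -1/3 × log₂(1/3) = 0.5283
H(X) = 2.4519 bits


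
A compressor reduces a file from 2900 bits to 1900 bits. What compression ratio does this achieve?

Compression ratio = Original / Compressed
= 2900 / 1900 = 1.53:1


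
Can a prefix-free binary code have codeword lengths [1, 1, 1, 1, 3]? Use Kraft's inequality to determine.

Kraft inequality: Σ 2^(-l_i) ≤ 1 for prefix-free code
Calculating: 2^(-1) + 2^(-1) + 2^(-1) + 2^(-1) + 2^(-3)
= 0.5 + 0.5 + 0.5 + 0.5 + 0.125
= 2.1250
Since 2.1250 > 1, prefix-free code does not exist


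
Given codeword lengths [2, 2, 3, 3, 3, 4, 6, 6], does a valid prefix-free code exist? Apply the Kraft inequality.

Kraft inequality: Σ 2^(-l_i) ≤ 1 for prefix-free code
Calculating: 2^(-2) + 2^(-2) + 2^(-3) + 2^(-3) + 2^(-3) + 2^(-4) + 2^(-6) + 2^(-6)
= 0.25 + 0.25 + 0.125 + 0.125 + 0.125 + 0.0625 + 0.015625 + 0.015625
= 0.9688
Since 0.9688 ≤ 1, prefix-free code exists


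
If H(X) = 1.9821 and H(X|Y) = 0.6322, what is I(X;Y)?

I(X;Y) = H(X) - H(X|Y)
I(X;Y) = 1.9821 - 0.6322 = 1.3499 bits


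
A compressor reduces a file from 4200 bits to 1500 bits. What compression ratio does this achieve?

Compression ratio = Original / Compressed
= 4200 / 1500 = 2.80:1


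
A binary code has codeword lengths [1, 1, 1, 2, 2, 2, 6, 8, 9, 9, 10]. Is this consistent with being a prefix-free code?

Kraft inequality: Σ 2^(-l_i) ≤ 1 for prefix-free code
Calculating: 2^(-1) + 2^(-1) + 2^(-1) + 2^(-2) + 2^(-2) + 2^(-2) + 2^(-6) + 2^(-8) + 2^(-9) + 2^(-9) + 2^(-10)
= 0.5 + 0.5 + 0.5 + 0.25 + 0.25 + 0.25 + 0.015625 + 0.00390625 + 0.001953125 + 0.001953125 + 0.0009765625
= 2.2744
Since 2.2744 > 1, prefix-free code does not exist


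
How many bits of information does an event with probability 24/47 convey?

Information content I(x) = -log₂(p(x))
I = -log₂(24/47) = -log₂(0.5106)
I = 0.9696 bits


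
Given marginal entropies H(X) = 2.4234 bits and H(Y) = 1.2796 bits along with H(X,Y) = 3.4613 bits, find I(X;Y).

I(X;Y) = H(X) + H(Y) - H(X,Y)
I(X;Y) = 2.4234 + 1.2796 - 3.4613 = 0.2417 bits


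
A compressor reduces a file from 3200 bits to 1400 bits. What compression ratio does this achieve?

Compression ratio = Original / Compressed
= 3200 / 1400 = 2.29:1


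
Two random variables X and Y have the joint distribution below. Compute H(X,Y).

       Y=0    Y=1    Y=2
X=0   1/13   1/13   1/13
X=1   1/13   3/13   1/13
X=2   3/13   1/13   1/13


H(X,Y) = -Σ p(x,y) log₂ p(x,y)
  p(0,0)=1/13: -0.0769 × log₂(0.0769) = 0.2846
  p(0,1)=1/13: -0.0769 × log₂(0.0769) = 0.2846
  p(0,2)=1/13: -0.0769 × log₂(0.0769) = 0.2846
  p(1,0)=1/13: -0.0769 × log₂(0.0769) = 0.2846
  p(1,1)=3/13: -0.2308 × log₂(0.2308) = 0.4882
  p(1,2)=1/13: -0.0769 × log₂(0.0769) = 0.2846
  p(2,0)=3/13: -0.2308 × log₂(0.2308) = 0.4882
  p(2,1)=1/13: -0.0769 × log₂(0.0769) = 0.2846
  p(2,2)=1/13: -0.0769 × log₂(0.0769) = 0.2846
H(X,Y) = 2.9689 bits


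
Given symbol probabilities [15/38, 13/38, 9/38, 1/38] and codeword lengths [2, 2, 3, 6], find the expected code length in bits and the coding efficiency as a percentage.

Average length L = Σ p_i × l_i = 2.3421 bits
Entropy H = 1.6890 bits
Efficiency η = H/L × 100% = 72.12%


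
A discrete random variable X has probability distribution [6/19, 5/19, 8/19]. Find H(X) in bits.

H(X) = -Σ p(x) log₂ p(x)
  -6/19 × log₂(6/19) = 0.5251
  -5/19 × log₂(5/19) = 0.5068
  -8/19 × log₂(8/19) = 0.5254
H(X) = 1.5574 bits


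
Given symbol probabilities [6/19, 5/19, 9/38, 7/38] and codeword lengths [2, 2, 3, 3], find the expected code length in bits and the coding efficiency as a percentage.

Average length L = Σ p_i × l_i = 2.4211 bits
Entropy H = 1.9737 bits
Efficiency η = H/L × 100% = 81.52%


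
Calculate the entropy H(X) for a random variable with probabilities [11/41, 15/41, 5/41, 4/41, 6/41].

H(X) = -Σ p(x) log₂ p(x)
  -11/41 × log₂(11/41) = 0.5093
  -15/41 × log₂(15/41) = 0.5307
  -5/41 × log₂(5/41) = 0.3702
  -4/41 × log₂(4/41) = 0.3276
  -6/41 × log₂(6/41) = 0.4057
H(X) = 2.1435 bits


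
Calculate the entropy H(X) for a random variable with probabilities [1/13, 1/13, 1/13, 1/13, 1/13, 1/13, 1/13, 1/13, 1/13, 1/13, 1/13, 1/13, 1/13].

H(X) = -Σ p(x) log₂ p(x)
  -1/13 × log₂(1/13) = 0.2846
  -1/13 × log₂(1/13) = 0.2846
  -1/13 × log₂(1/13) = 0.2846
  -1/13 × log₂(1/13) = 0.2846
  -1/13 × log₂(1/13) = 0.2846
  -1/13 × log₂(1/13) = 0.2846
  -1/13 × log₂(1/13) = 0.2846
  -1/13 × log₂(1/13) = 0.2846
  -1/13 × log₂(1/13) = 0.2846
  -1/13 × log₂(1/13) = 0.2846
  -1/13 × log₂(1/13) = 0.2846
  -1/13 × log₂(1/13) = 0.2846
  -1/13 × log₂(1/13) = 0.2846
H(X) = 3.7004 bits


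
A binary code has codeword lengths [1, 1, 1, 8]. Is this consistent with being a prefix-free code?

Kraft inequality: Σ 2^(-l_i) ≤ 1 for prefix-free code
Calculating: 2^(-1) + 2^(-1) + 2^(-1) + 2^(-8)
= 0.5 + 0.5 + 0.5 + 0.00390625
= 1.5039
Since 1.5039 > 1, prefix-free code does not exist


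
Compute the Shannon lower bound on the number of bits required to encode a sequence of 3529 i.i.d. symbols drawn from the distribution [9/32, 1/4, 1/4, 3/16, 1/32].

Entropy H = 2.1238 bits/symbol
Minimum bits = H × n = 2.1238 × 3529
= 7494.81 bits


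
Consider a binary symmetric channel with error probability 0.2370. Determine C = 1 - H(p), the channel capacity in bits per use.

For BSC with error probability p:
C = 1 - H(p) where H(p) is binary entropy
H(0.2370) = -0.2370 × log₂(0.2370) - 0.7630 × log₂(0.7630)
H(p) = 0.7900
C = 1 - 0.7900 = 0.2100 bits/use


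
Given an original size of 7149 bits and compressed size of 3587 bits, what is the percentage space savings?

Space savings = (1 - Compressed/Original) × 100%
= (1 - 3587/7149) × 100%
= 49.83%


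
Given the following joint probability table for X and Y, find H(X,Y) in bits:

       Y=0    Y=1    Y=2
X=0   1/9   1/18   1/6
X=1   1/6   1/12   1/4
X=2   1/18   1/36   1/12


H(X,Y) = -Σ p(x,y) log₂ p(x,y)
  p(0,0)=1/9: -0.1111 × log₂(0.1111) = 0.3522
  p(0,1)=1/18: -0.0556 × log₂(0.0556) = 0.2317
  p(0,2)=1/6: -0.1667 × log₂(0.1667) = 0.4308
  p(1,0)=1/6: -0.1667 × log₂(0.1667) = 0.4308
  p(1,1)=1/12: -0.0833 × log₂(0.0833) = 0.2987
  p(1,2)=1/4: -0.2500 × log₂(0.2500) = 0.5000
  p(2,0)=1/18: -0.0556 × log₂(0.0556) = 0.2317
  p(2,1)=1/36: -0.0278 × log₂(0.0278) = 0.1436
  p(2,2)=1/12: -0.0833 × log₂(0.0833) = 0.2987
H(X,Y) = 2.9183 bits


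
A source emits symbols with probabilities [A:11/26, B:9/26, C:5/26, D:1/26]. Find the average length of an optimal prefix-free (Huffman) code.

Huffman tree construction:
Combine smallest probabilities repeatedly
Resulting codes:
  A: 0 (length 1)
  B: 11 (length 2)
  C: 101 (length 3)
  D: 100 (length 3)
Average length = Σ p(s) × length(s) = 1.8077 bits


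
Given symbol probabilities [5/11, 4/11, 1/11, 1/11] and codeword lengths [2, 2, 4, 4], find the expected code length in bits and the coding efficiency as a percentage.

Average length L = Σ p_i × l_i = 2.3636 bits
Entropy H = 1.6767 bits
Efficiency η = H/L × 100% = 70.94%


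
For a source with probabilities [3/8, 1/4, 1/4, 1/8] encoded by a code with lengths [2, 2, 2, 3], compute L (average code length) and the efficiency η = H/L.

Average length L = Σ p_i × l_i = 2.1250 bits
Entropy H = 1.9056 bits
Efficiency η = H/L × 100% = 89.68%


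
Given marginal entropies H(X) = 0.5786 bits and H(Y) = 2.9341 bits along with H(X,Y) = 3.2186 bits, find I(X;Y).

I(X;Y) = H(X) + H(Y) - H(X,Y)
I(X;Y) = 0.5786 + 2.9341 - 3.2186 = 0.2941 bits
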